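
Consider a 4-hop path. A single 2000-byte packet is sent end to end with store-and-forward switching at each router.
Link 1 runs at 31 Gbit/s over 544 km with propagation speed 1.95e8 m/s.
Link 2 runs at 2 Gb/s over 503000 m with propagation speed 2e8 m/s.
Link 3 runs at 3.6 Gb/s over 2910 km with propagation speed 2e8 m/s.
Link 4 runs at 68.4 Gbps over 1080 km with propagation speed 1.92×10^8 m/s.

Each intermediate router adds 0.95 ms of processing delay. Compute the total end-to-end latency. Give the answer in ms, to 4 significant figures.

28.34 ms

L = 2000 × 8 = 16000 bits.
Transmission delays (L/R per hop): 0.000516129, 0.008, 0.00444444, 0.000233918 ms; sum = 0.0131945 ms.
Propagation delays (d/s per hop): 2.78974, 2.515, 14.55, 5.625 ms; sum = 25.4797 ms.
Processing at 3 router(s): 3 × 0.95 ms = 2.85 ms.
End-to-end = 28.34 ms.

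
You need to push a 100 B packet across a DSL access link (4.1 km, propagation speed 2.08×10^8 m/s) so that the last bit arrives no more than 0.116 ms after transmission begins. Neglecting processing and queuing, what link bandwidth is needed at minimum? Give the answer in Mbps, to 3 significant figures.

8.31 Mbps

L = 800 bits.
Propagation delay = 4100 / 208000000 = 0.0197115 ms.
Transmission budget = 0.116 − 0.0197115 = 0.0962885 ms.
R ≥ L / t_tx = 800 bits / 9.62885e-05 s = 8.31 Mbps.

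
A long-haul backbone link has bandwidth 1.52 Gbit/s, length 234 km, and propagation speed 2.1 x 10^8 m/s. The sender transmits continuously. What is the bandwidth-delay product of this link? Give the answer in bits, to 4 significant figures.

1694000 bits

Propagation delay = 234000 / 210000000 = 0.00111429 s.
BDP = R × t_prop = 1520000000 × 0.00111429 = 1693710 bits.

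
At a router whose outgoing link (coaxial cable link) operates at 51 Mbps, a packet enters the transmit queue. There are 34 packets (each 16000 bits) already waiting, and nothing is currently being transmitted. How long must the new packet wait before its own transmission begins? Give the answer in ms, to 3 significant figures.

10.7 ms

Each queued packet: L/R = 16000/51000000 = 0.313725 ms.
34 queued → 10.6667 ms.
Queuing delay = 10.7 ms.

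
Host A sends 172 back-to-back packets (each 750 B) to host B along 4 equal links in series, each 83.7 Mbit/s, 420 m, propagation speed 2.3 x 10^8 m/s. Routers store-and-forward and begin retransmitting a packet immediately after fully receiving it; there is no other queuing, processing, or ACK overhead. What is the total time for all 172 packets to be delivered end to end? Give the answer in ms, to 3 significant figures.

Per-hop transmission t_tx = L/R = 6000/83700000 = 0.0716846 ms.
Per-hop propagation t_prop = 420/2.3e+08 = 0.00182609 ms.
Pipeline fill: first packet needs 4·t_tx to clear all hops; remaining 171 packets each add one t_tx.
Total = (4+172-1)·t_tx + 4·t_prop = 175·0.0716846 + 4·0.00182609 = 12.6 ms.

12.6 ms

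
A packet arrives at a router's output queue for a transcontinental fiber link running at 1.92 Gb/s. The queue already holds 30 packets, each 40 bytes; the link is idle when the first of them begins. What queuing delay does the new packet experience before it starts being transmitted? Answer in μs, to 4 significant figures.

5.000 μs

Each queued packet: L/R = 320/1920000000 = 0.166667 μs.
30 queued → 5 μs.
Queuing delay = 5.000 μs.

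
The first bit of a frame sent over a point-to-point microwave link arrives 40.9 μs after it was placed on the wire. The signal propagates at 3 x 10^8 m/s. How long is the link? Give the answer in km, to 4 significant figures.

12.27 km

d = s × t_prop = 300000000 × 4.09e-05 = 12.27 km.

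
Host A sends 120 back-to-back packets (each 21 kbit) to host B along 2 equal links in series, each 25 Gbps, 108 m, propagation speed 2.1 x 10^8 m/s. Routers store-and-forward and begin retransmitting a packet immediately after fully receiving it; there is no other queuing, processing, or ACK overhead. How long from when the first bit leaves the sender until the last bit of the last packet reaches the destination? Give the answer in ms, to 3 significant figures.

Per-hop transmission t_tx = L/R = 21000/25000000000 = 0.00084 ms.
Per-hop propagation t_prop = 108/210000000 = 0.000514286 ms.
Pipeline fill: first packet needs 2·t_tx to clear all hops; remaining 119 packets each add one t_tx.
Total = (2+120-1)·t_tx + 2·t_prop = 121·0.00084 + 2·0.000514286 = 0.103 ms.

0.103 ms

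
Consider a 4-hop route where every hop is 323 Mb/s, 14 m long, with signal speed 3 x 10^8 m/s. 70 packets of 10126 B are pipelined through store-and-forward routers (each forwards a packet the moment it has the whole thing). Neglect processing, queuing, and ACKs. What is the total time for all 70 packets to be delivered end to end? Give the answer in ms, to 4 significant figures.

18.31 ms

Per-hop transmission t_tx = L/R = 81008/323000000 = 0.250799 ms.
Per-hop propagation t_prop = 14/300000000 = 4.66667e-05 ms.
Pipeline fill: first packet needs 4·t_tx to clear all hops; remaining 69 packets each add one t_tx.
Total = (4+70-1)·t_tx + 4·t_prop = 73·0.250799 + 4·4.66667e-05 = 18.31 ms.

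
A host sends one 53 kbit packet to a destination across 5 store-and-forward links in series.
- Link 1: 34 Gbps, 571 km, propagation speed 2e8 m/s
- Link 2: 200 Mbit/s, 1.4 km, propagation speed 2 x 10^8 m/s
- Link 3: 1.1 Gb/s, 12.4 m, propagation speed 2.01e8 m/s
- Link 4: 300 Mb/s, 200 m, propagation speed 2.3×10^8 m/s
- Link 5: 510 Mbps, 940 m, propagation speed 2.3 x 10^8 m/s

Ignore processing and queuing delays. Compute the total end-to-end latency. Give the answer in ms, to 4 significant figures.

3.462 ms

L = 53000 bits.
Transmission delays (L/R per hop): 0.00155882, 0.265, 0.0481818, 0.176667, 0.103922 ms; sum = 0.595329 ms.
Propagation delays (d/s per hop): 2.855, 0.007, 6.16915e-05, 0.000869565, 0.00408696 ms; sum = 2.86702 ms.
End-to-end = 3.462 ms.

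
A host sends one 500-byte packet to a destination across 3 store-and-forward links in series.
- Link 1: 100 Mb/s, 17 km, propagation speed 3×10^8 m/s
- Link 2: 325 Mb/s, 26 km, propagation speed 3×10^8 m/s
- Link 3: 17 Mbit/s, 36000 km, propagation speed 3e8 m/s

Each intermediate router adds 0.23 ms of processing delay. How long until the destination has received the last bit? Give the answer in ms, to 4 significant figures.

120.9 ms

L = 500 × 8 = 4000 bits.
Transmission delays (L/R per hop): 0.04, 0.0123077, 0.235294 ms; sum = 0.287602 ms.
Propagation delays (d/s per hop): 0.0566667, 0.0866667, 120 ms; sum = 120.143 ms.
Processing at 2 router(s): 2 × 0.23 ms = 0.46 ms.
End-to-end = 120.9 ms.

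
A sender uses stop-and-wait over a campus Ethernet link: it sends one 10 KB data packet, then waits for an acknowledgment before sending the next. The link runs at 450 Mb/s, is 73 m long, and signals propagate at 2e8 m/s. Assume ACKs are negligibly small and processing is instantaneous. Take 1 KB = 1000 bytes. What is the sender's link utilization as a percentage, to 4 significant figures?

t_tx = L/R = 80000/450000000 = 0.000177778 s.
t_prop = 73/200000000 = 3.65e-07 s; RTT = 7.3e-07 s.
Cycle = t_tx + RTT = 0.000178508 s.
Utilization = t_tx / cycle = 0.000177778/0.000178508 = 99.59 %.

99.59 %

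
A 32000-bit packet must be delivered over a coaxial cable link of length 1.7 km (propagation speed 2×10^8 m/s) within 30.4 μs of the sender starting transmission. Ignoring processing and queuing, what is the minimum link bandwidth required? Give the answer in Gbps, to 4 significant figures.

Propagation delay = 1700 / 200000000 = 8.5 μs.
Transmission budget = 30.4 − 8.5 = 21.9 μs.
R ≥ L / t_tx = 32000 bits / 2.19e-05 s = 1.461 Gbps.

1.461 Gbps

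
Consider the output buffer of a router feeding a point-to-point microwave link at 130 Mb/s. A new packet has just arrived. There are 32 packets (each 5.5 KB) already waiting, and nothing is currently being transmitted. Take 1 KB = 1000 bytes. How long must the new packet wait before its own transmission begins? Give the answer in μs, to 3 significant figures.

Each queued packet: L/R = 44000/130000000 = 338.462 μs.
32 queued → 10830.8 μs.
Queuing delay = 10800 μs.

10800 μs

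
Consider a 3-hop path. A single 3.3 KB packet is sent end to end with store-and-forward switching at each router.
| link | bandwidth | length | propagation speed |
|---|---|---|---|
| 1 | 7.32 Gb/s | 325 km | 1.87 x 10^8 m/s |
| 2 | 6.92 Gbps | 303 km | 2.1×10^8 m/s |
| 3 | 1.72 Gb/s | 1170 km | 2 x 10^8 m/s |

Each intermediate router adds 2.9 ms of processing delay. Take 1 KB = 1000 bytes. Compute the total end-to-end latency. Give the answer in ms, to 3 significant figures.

L = 26400 bits.
Transmission delays (L/R per hop): 0.00360656, 0.00381503, 0.0153488 ms; sum = 0.0227704 ms.
Propagation delays (d/s per hop): 1.73797, 1.44286, 5.85 ms; sum = 9.03083 ms.
Processing at 2 router(s): 2 × 2.9 ms = 5.8 ms.
End-to-end = 14.9 ms.

14.9 ms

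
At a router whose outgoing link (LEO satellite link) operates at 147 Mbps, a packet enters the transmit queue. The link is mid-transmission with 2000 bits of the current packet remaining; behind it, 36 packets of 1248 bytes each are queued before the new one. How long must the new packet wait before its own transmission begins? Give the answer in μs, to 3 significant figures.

Each queued packet: L/R = 9984/147000000 = 67.9184 μs.
36 queued → 2445.06 μs.
Plus remaining 2000 bits of current packet: 13.6054 μs.
Queuing delay = 2460 μs.

2460 μs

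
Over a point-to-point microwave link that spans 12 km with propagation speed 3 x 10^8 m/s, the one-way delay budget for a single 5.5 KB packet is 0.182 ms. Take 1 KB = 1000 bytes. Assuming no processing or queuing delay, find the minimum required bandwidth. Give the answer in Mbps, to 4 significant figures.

L = 44000 bits.
Propagation delay = 12000 / 300000000 = 0.04 ms.
Transmission budget = 0.182 − 0.04 = 0.142 ms.
R ≥ L / t_tx = 44000 bits / 0.000142 s = 309.9 Mbps.

309.9 Mbps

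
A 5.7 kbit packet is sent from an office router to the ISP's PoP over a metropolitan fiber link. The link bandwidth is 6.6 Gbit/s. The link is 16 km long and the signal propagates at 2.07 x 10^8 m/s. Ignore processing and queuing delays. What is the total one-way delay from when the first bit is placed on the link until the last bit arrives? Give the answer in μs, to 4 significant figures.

L = 5700 bits.
Transmission delay = L/R = 5700 / 6600000000 = 0.863636 μs.
Propagation delay = d/s = 16000 m / 2.07e+08 m/s = 77.2947 μs.
Total = 78.16 μs.

78.16 μs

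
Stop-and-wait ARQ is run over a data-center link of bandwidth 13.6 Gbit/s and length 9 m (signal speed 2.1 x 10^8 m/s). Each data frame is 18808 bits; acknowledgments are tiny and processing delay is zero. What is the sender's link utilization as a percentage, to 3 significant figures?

t_tx = L/R = 18808/13600000000 = 1.38294e-06 s.
t_prop = 9/210000000 = 4.28571e-08 s; RTT = 8.57143e-08 s.
Cycle = t_tx + RTT = 1.46866e-06 s.
Utilization = t_tx / cycle = 1.38294e-06/1.46866e-06 = 94.2 %.

94.2 %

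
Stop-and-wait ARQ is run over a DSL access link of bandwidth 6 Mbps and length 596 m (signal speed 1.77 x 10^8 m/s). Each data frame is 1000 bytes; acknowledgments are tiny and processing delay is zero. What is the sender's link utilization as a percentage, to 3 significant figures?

99.5 %

t_tx = L/R = 8000/6000000 = 0.00133333 s.
t_prop = 596/177000000 = 3.36723e-06 s; RTT = 6.73446e-06 s.
Cycle = t_tx + RTT = 0.00134007 s.
Utilization = t_tx / cycle = 0.00133333/0.00134007 = 99.5 %.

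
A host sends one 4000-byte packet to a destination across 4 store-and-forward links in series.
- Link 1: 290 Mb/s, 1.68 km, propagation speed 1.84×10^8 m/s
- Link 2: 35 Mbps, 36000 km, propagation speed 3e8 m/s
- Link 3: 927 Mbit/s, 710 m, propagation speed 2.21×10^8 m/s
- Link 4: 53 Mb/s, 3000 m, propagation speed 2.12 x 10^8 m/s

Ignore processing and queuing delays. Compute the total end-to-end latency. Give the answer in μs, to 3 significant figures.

L = 4000 × 8 = 32000 bits.
Transmission delays (L/R per hop): 110.345, 914.286, 34.52, 603.774 μs; sum = 1662.92 μs.
Propagation delays (d/s per hop): 9.13043, 120000, 3.21267, 14.1509 μs; sum = 120026 μs.
End-to-end = 122000 μs.

122000 μs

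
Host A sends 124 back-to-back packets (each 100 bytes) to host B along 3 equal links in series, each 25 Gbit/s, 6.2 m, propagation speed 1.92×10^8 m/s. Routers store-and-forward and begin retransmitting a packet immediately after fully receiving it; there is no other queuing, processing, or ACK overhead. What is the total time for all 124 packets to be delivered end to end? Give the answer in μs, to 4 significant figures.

4.129 μs

Per-hop transmission t_tx = L/R = 800/25000000000 = 0.032 μs.
Per-hop propagation t_prop = 6.2/192000000 = 0.0322917 μs.
Pipeline fill: first packet needs 3·t_tx to clear all hops; remaining 123 packets each add one t_tx.
Total = (3+124-1)·t_tx + 3·t_prop = 126·0.032 + 3·0.0322917 = 4.129 μs.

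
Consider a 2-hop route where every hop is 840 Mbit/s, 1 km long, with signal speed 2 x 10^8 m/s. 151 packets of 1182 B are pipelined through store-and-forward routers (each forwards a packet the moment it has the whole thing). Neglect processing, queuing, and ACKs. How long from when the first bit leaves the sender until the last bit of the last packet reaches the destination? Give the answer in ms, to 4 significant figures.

1.721 ms

Per-hop transmission t_tx = L/R = 9456/840000000 = 0.0112571 ms.
Per-hop propagation t_prop = 1000/200000000 = 0.005 ms.
Pipeline fill: first packet needs 2·t_tx to clear all hops; remaining 150 packets each add one t_tx.
Total = (2+151-1)·t_tx + 2·t_prop = 152·0.0112571 + 2·0.005 = 1.721 ms.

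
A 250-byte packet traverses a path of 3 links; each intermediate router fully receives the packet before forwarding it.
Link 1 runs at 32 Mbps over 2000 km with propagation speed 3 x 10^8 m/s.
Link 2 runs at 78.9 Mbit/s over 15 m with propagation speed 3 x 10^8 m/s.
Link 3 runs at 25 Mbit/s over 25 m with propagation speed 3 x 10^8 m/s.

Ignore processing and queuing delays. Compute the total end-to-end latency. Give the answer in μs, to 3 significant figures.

L = 250 × 8 = 2000 bits.
Transmission delays (L/R per hop): 62.5, 25.3485, 80 μs; sum = 167.849 μs.
Propagation delays (d/s per hop): 6666.67, 0.05, 0.0833333 μs; sum = 6666.8 μs.
End-to-end = 6830 μs.

6830 μs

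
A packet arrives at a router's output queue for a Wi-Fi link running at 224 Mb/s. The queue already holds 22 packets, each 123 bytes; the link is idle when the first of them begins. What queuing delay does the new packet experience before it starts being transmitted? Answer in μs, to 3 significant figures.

Each queued packet: L/R = 984/224000000 = 4.39286 μs.
22 queued → 96.6429 μs.
Queuing delay = 96.6 μs.

96.6 μs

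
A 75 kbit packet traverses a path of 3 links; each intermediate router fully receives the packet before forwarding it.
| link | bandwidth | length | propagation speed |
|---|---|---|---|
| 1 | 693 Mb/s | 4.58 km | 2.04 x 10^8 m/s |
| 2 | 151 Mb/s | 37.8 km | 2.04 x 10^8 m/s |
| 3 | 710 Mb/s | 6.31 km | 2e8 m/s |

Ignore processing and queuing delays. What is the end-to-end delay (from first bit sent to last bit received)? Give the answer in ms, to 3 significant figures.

0.950 ms

L = 75000 bits.
Transmission delays (L/R per hop): 0.108225, 0.496689, 0.105634 ms; sum = 0.710548 ms.
Propagation delays (d/s per hop): 0.022451, 0.185294, 0.03155 ms; sum = 0.239295 ms.
End-to-end = 0.950 ms.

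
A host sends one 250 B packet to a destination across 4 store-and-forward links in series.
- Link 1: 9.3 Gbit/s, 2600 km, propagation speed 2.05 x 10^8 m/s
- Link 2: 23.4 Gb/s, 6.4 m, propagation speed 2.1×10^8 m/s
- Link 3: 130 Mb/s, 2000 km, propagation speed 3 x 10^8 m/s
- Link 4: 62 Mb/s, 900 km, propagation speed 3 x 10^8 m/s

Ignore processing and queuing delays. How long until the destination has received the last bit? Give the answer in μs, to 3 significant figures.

22400 μs

L = 250 × 8 = 2000 bits.
Transmission delays (L/R per hop): 0.215054, 0.0854701, 15.3846, 32.2581 μs; sum = 47.9432 μs.
Propagation delays (d/s per hop): 12682.9, 0.0304762, 6666.67, 3000 μs; sum = 22349.6 μs.
End-to-end = 22400 μs.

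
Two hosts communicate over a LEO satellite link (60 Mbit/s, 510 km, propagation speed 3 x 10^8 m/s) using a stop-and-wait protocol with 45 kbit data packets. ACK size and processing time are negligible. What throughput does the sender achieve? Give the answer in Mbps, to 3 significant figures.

10.8 Mbps

t_tx = L/R = 45000/60000000 = 0.00075 s.
t_prop = 510000/300000000 = 0.0017 s; RTT = 0.0034 s.
Cycle = t_tx + RTT = 0.00415 s.
Throughput = L / cycle = 45000 / 0.00415 = 10.8 Mbps.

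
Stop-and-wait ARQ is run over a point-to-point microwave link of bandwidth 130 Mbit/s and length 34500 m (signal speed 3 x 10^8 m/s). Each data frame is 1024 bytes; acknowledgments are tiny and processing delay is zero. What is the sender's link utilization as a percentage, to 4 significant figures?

t_tx = L/R = 8192/130000000 = 6.30154e-05 s.
t_prop = 34500/300000000 = 0.000115 s; RTT = 0.00023 s.
Cycle = t_tx + RTT = 0.000293015 s.
Utilization = t_tx / cycle = 6.30154e-05/0.000293015 = 21.51 %.

21.51 %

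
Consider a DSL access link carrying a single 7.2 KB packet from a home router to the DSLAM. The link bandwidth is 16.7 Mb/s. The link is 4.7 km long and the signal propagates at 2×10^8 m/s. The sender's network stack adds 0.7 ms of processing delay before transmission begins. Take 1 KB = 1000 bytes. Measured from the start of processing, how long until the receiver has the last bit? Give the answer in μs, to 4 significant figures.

L = 57600 bits.
Transmission delay = L/R = 57600 / 16700000 = 3449.1 μs.
Propagation delay = d/s = 4700 m / 200000000 m/s = 23.5 μs.
Plus processing delay 0.7 ms = 700 μs.
Total = 4173 μs.

4173 μs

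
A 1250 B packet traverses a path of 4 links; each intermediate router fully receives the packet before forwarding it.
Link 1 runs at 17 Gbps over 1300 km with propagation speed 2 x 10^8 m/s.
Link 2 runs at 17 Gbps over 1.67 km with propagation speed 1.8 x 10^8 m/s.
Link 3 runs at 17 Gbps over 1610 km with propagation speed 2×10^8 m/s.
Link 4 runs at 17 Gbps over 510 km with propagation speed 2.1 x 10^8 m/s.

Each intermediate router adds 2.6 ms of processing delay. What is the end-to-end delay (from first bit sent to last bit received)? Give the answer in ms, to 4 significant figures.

L = 1250 × 8 = 10000 bits.
Transmission delay per hop = L/R = 10000/17000000000 = 0.000588235 ms; 4 hops → 0.00235294 ms.
Propagation delays (d/s per hop): 6.5, 0.00927778, 8.05, 2.42857 ms; sum = 16.9878 ms.
Processing at 3 router(s): 3 × 2.6 ms = 7.8 ms.
End-to-end = 24.79 ms.

24.79 ms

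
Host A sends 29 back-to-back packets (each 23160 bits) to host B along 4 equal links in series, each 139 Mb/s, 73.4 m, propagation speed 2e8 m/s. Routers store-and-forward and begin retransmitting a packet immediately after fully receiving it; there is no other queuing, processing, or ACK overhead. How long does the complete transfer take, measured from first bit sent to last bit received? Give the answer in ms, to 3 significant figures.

5.33 ms

Per-hop transmission t_tx = L/R = 23160/139000000 = 0.166619 ms.
Per-hop propagation t_prop = 73.4/200000000 = 0.000367 ms.
Pipeline fill: first packet needs 4·t_tx to clear all hops; remaining 28 packets each add one t_tx.
Total = (4+29-1)·t_tx + 4·t_prop = 32·0.166619 + 4·0.000367 = 5.33 ms.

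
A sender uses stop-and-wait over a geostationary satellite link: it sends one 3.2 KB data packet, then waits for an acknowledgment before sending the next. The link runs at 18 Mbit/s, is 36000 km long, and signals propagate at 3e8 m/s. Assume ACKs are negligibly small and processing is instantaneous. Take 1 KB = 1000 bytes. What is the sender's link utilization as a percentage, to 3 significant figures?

t_tx = L/R = 25600/18000000 = 0.00142222 s.
t_prop = 36000000/300000000 = 0.12 s; RTT = 0.24 s.
Cycle = t_tx + RTT = 0.241422 s.
Utilization = t_tx / cycle = 0.00142222/0.241422 = 0.589 %.

0.589 %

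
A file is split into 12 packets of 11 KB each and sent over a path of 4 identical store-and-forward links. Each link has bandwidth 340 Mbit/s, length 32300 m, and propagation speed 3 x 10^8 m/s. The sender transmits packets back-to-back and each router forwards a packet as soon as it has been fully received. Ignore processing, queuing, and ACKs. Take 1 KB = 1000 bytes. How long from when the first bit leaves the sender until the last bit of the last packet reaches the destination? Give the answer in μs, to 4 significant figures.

4313 μs

Per-hop transmission t_tx = L/R = 88000/340000000 = 258.824 μs.
Per-hop propagation t_prop = 32300/300000000 = 107.667 μs.
Pipeline fill: first packet needs 4·t_tx to clear all hops; remaining 11 packets each add one t_tx.
Total = (4+12-1)·t_tx + 4·t_prop = 15·258.824 + 4·107.667 = 4313 μs.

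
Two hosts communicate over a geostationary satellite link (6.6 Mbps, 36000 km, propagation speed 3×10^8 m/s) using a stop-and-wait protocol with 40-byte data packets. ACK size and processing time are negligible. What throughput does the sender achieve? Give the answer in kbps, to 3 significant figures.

t_tx = L/R = 320/6600000 = 4.84848e-05 s.
t_prop = 36000000/300000000 = 0.12 s; RTT = 0.24 s.
Cycle = t_tx + RTT = 0.240048 s.
Throughput = L / cycle = 320 / 0.240048 = 1.33 kbps.

1.33 kbps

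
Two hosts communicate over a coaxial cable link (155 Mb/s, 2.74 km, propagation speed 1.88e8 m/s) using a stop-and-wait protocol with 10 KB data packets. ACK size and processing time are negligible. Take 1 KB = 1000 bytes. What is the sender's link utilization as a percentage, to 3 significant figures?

t_tx = L/R = 80000/155000000 = 0.000516129 s.
t_prop = 2740/188000000 = 1.45745e-05 s; RTT = 2.91489e-05 s.
Cycle = t_tx + RTT = 0.000545278 s.
Utilization = t_tx / cycle = 0.000516129/0.000545278 = 94.7 %.

94.7 %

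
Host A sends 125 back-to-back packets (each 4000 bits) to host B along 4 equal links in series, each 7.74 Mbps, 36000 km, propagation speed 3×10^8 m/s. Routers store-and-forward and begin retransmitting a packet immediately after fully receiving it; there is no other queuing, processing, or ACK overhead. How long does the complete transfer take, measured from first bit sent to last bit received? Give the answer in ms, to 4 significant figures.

Per-hop transmission t_tx = L/R = 4000/7740000 = 0.516796 ms.
Per-hop propagation t_prop = 36000000/300000000 = 120 ms.
Pipeline fill: first packet needs 4·t_tx to clear all hops; remaining 124 packets each add one t_tx.
Total = (4+125-1)·t_tx + 4·t_prop = 128·0.516796 + 4·120 = 546.1 ms.

546.1 ms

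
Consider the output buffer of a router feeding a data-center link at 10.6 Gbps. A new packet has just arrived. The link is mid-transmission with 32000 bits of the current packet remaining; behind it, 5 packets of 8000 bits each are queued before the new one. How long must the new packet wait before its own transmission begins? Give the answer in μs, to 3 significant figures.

6.79 μs

Each queued packet: L/R = 8000/10600000000 = 0.754717 μs.
5 queued → 3.77358 μs.
Plus remaining 32000 bits of current packet: 3.01887 μs.
Queuing delay = 6.79 μs.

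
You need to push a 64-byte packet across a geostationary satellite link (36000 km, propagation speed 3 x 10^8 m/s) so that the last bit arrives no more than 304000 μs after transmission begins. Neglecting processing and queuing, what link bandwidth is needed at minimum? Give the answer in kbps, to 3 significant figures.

2.78 kbps

L = 512 bits.
Propagation delay = 36000000 / 300000000 = 120000 μs.
Transmission budget = 304000 − 120000 = 184000 μs.
R ≥ L / t_tx = 512 bits / 0.184 s = 2.78 kbps.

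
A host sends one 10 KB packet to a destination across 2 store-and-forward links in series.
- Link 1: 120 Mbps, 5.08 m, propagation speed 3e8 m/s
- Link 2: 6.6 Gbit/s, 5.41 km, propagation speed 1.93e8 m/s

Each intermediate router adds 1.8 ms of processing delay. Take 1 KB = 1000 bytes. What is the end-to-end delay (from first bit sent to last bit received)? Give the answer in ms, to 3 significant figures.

L = 80000 bits.
Transmission delays (L/R per hop): 0.666667, 0.0121212 ms; sum = 0.678788 ms.
Propagation delays (d/s per hop): 1.69333e-05, 0.0280311 ms; sum = 0.028048 ms.
Processing at 1 router(s): 1 × 1.8 ms = 1.8 ms.
End-to-end = 2.51 ms.

2.51 ms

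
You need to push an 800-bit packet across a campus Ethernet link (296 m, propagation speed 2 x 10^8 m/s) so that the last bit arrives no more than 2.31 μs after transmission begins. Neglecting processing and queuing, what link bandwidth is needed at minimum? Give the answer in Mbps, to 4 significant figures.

963.9 Mbps

Propagation delay = 296 / 200000000 = 1.48 μs.
Transmission budget = 2.31 − 1.48 = 0.83 μs.
R ≥ L / t_tx = 800 bits / 8.3e-07 s = 963.9 Mbps.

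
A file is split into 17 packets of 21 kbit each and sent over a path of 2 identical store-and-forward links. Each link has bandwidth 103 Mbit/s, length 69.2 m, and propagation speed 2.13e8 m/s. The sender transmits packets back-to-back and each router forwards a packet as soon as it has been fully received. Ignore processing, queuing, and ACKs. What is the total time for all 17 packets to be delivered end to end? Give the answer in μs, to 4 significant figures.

Per-hop transmission t_tx = L/R = 21000/103000000 = 203.883 μs.
Per-hop propagation t_prop = 69.2/213000000 = 0.324883 μs.
Pipeline fill: first packet needs 2·t_tx to clear all hops; remaining 16 packets each add one t_tx.
Total = (2+17-1)·t_tx + 2·t_prop = 18·203.883 + 2·0.324883 = 3671 μs.

3671 μs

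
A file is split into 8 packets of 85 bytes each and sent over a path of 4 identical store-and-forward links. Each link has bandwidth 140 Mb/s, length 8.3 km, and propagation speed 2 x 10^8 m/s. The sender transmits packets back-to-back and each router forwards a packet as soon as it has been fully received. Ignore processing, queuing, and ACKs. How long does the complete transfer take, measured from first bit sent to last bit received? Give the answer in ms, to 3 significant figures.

0.219 ms

Per-hop transmission t_tx = L/R = 680/140000000 = 0.00485714 ms.
Per-hop propagation t_prop = 8300/200000000 = 0.0415 ms.
Pipeline fill: first packet needs 4·t_tx to clear all hops; remaining 7 packets each add one t_tx.
Total = (4+8-1)·t_tx + 4·t_prop = 11·0.00485714 + 4·0.0415 = 0.219 ms.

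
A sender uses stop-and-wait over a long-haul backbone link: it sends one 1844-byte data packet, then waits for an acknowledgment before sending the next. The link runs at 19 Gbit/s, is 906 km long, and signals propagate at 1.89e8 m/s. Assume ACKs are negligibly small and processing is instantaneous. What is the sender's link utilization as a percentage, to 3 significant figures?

0.00810 %

t_tx = L/R = 14752/19000000000 = 7.76421e-07 s.
t_prop = 906000/189000000 = 0.00479365 s; RTT = 0.0095873 s.
Cycle = t_tx + RTT = 0.00958808 s.
Utilization = t_tx / cycle = 7.76421e-07/0.00958808 = 0.00810 %.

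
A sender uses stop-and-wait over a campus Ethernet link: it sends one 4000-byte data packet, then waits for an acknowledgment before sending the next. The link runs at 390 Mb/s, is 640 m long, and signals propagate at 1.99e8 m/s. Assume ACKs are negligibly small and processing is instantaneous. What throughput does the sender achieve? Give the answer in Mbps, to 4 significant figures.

t_tx = L/R = 32000/390000000 = 8.20513e-05 s.
t_prop = 640/199000000 = 3.21608e-06 s; RTT = 6.43216e-06 s.
Cycle = t_tx + RTT = 8.84834e-05 s.
Throughput = L / cycle = 32000 / 8.84834e-05 = 361.6 Mbps.

361.6 Mbps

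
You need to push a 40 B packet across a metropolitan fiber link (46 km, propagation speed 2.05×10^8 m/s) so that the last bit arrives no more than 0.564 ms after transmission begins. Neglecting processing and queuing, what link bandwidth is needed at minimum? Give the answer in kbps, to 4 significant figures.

942.3 kbps

L = 320 bits.
Propagation delay = 46000 / 2.05e+08 = 0.22439 ms.
Transmission budget = 0.564 − 0.22439 = 0.33961 ms.
R ≥ L / t_tx = 320 bits / 0.00033961 s = 942.3 kbps.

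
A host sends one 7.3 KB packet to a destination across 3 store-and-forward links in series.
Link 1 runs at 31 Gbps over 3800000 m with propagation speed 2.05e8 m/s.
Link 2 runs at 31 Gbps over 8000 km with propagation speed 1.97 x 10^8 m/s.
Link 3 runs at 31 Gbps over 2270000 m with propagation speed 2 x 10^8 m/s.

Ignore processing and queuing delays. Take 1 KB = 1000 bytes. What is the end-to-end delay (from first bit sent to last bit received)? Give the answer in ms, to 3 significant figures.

70.5 ms

L = 58400 bits.
Transmission delay per hop = L/R = 58400/31000000000 = 0.00188387 ms; 3 hops → 0.00565161 ms.
Propagation delays (d/s per hop): 18.5366, 40.6091, 11.35 ms; sum = 70.4957 ms.
End-to-end = 70.5 ms.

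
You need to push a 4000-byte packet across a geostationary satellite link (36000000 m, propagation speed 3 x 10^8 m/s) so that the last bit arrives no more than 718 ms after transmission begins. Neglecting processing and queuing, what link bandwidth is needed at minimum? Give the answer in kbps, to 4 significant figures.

L = 32000 bits.
Propagation delay = 36000000 / 300000000 = 120 ms.
Transmission budget = 718 − 120 = 598 ms.
R ≥ L / t_tx = 32000 bits / 0.598 s = 53.51 kbps.

53.51 kbps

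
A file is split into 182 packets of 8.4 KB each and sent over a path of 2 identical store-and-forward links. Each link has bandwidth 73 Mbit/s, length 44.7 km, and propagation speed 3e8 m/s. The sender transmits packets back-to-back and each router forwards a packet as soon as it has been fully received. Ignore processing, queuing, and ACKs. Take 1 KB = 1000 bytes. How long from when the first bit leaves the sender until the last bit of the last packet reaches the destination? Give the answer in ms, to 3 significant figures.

169 ms

Per-hop transmission t_tx = L/R = 67200/73000000 = 0.920548 ms.
Per-hop propagation t_prop = 44700/300000000 = 0.149 ms.
Pipeline fill: first packet needs 2·t_tx to clear all hops; remaining 181 packets each add one t_tx.
Total = (2+182-1)·t_tx + 2·t_prop = 183·0.920548 + 2·0.149 = 169 ms.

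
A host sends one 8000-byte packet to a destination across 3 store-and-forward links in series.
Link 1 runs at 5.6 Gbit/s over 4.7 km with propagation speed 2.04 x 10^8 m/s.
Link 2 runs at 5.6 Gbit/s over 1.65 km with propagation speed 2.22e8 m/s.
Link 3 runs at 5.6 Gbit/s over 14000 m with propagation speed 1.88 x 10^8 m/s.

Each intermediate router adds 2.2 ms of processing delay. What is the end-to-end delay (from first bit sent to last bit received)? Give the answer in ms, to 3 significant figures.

L = 8000 × 8 = 64000 bits.
Transmission delay per hop = L/R = 64000/5600000000 = 0.0114286 ms; 3 hops → 0.0342857 ms.
Propagation delays (d/s per hop): 0.0230392, 0.00743243, 0.0744681 ms; sum = 0.10494 ms.
Processing at 2 router(s): 2 × 2.2 ms = 4.4 ms.
End-to-end = 4.54 ms.

4.54 ms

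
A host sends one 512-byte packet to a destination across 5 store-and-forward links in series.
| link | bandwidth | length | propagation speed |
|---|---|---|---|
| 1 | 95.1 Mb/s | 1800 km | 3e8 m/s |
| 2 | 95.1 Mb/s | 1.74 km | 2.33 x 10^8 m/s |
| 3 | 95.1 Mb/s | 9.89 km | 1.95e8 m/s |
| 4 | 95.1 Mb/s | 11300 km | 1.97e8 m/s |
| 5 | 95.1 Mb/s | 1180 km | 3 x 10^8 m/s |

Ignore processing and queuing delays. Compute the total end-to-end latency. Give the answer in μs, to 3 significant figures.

67600 μs

L = 512 × 8 = 4096 bits.
Transmission delay per hop = L/R = 4096/95100000 = 43.0705 μs; 5 hops → 215.352 μs.
Propagation delays (d/s per hop): 6000, 7.46781, 50.7179, 57360.4, 3933.33 μs; sum = 67351.9 μs.
End-to-end = 67600 μs.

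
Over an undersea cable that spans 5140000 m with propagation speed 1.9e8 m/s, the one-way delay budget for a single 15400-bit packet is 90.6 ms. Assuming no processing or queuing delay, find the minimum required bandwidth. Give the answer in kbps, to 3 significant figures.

242 kbps

Propagation delay = 5140000 / 190000000 = 27.0526 ms.
Transmission budget = 90.6 − 27.0526 = 63.5474 ms.
R ≥ L / t_tx = 15400 bits / 0.0635474 s = 242 kbps.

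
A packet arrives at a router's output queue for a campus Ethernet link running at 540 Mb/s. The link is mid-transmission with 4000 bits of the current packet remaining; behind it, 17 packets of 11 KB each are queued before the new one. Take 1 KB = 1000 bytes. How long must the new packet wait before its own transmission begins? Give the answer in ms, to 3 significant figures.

2.78 ms

Each queued packet: L/R = 88000/540000000 = 0.162963 ms.
17 queued → 2.77037 ms.
Plus remaining 4000 bits of current packet: 0.00740741 ms.
Queuing delay = 2.78 ms.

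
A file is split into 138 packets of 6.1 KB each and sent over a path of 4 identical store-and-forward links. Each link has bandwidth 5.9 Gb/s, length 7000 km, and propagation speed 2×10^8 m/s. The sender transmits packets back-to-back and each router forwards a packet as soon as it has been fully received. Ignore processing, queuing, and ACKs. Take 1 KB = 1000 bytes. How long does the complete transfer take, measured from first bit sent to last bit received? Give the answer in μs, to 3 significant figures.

Per-hop transmission t_tx = L/R = 48800/5900000000 = 8.27119 μs.
Per-hop propagation t_prop = 7000000/200000000 = 35000 μs.
Pipeline fill: first packet needs 4·t_tx to clear all hops; remaining 137 packets each add one t_tx.
Total = (4+138-1)·t_tx + 4·t_prop = 141·8.27119 + 4·35000 = 141000 μs.

141000 μs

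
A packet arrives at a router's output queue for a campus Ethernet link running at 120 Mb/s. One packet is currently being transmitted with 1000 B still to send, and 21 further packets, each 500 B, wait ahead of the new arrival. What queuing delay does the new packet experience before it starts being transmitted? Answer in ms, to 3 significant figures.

0.767 ms

Each queued packet: L/R = 4000/120000000 = 0.0333333 ms.
21 queued → 0.7 ms.
Plus remaining 8000 bits of current packet: 0.0666667 ms.
Queuing delay = 0.767 ms.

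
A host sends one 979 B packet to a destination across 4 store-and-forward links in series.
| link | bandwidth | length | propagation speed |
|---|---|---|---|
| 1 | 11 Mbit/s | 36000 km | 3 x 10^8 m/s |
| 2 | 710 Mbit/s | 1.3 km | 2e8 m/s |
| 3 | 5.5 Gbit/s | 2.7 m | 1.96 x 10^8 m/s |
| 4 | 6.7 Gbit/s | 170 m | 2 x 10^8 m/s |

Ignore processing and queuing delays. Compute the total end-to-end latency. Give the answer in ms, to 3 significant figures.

121 ms

L = 979 × 8 = 7832 bits.
Transmission delays (L/R per hop): 0.712, 0.011031, 0.001424, 0.00116896 ms; sum = 0.725624 ms.
Propagation delays (d/s per hop): 120, 0.0065, 1.37755e-05, 0.00085 ms; sum = 120.007 ms.
End-to-end = 121 ms.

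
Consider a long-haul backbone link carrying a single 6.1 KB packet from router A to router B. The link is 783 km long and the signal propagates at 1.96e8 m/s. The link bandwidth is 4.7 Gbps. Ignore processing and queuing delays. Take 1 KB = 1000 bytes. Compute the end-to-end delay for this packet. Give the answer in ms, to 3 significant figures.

4.01 ms

L = 48800 bits.
Transmission delay = L/R = 48800 / 4700000000 = 0.010383 ms.
Propagation delay = d/s = 783000 m / 196000000 m/s = 3.9949 ms.
Total = 4.01 ms.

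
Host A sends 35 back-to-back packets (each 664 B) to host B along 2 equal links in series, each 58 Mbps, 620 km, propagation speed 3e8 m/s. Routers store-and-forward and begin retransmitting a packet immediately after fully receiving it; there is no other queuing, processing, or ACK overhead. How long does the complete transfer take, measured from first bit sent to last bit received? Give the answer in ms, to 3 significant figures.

Per-hop transmission t_tx = L/R = 5312/58000000 = 0.0915862 ms.
Per-hop propagation t_prop = 620000/300000000 = 2.06667 ms.
Pipeline fill: first packet needs 2·t_tx to clear all hops; remaining 34 packets each add one t_tx.
Total = (2+35-1)·t_tx + 2·t_prop = 36·0.0915862 + 2·2.06667 = 7.43 ms.

7.43 ms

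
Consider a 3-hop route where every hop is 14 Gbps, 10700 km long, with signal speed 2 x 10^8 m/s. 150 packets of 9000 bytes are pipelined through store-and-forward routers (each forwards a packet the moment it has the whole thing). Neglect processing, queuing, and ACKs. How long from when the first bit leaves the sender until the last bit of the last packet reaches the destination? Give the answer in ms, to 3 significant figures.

Per-hop transmission t_tx = L/R = 72000/14000000000 = 0.00514286 ms.
Per-hop propagation t_prop = 10700000/200000000 = 53.5 ms.
Pipeline fill: first packet needs 3·t_tx to clear all hops; remaining 149 packets each add one t_tx.
Total = (3+150-1)·t_tx + 3·t_prop = 152·0.00514286 + 3·53.5 = 161 ms.

161 ms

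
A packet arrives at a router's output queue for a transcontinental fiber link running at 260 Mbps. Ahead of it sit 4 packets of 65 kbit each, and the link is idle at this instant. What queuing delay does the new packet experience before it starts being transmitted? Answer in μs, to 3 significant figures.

Each queued packet: L/R = 65000/260000000 = 250 μs.
4 queued → 1000 μs.
Queuing delay = 1000 μs.

1000 μs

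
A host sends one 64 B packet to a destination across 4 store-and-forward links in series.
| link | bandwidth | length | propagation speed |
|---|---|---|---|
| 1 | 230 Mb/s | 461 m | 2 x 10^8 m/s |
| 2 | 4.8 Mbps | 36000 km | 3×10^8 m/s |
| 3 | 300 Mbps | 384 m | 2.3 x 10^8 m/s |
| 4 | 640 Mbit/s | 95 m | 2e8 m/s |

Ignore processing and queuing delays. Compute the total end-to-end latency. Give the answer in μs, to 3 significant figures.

L = 64 × 8 = 512 bits.
Transmission delays (L/R per hop): 2.22609, 106.667, 1.70667, 0.8 μs; sum = 111.399 μs.
Propagation delays (d/s per hop): 2.305, 120000, 1.66957, 0.475 μs; sum = 120004 μs.
End-to-end = 120000 μs.

120000 μs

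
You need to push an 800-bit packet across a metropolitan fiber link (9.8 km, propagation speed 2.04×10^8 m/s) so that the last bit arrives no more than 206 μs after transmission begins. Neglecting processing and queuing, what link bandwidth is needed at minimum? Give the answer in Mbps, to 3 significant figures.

Propagation delay = 9800 / 204000000 = 48.0392 μs.
Transmission budget = 206 − 48.0392 = 157.961 μs.
R ≥ L / t_tx = 800 bits / 0.000157961 s = 5.06 Mbps.

5.06 Mbps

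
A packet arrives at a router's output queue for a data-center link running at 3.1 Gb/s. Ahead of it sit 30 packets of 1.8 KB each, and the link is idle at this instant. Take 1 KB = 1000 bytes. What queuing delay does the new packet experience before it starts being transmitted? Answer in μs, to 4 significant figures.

Each queued packet: L/R = 14400/3100000000 = 4.64516 μs.
30 queued → 139.355 μs.
Queuing delay = 139.4 μs.

139.4 μs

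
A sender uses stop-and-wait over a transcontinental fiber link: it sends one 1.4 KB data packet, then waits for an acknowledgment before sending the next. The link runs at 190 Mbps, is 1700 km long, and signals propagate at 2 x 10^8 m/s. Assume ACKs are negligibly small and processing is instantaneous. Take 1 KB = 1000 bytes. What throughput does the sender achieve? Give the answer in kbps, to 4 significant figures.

656.5 kbps

t_tx = L/R = 11200/190000000 = 5.89474e-05 s.
t_prop = 1700000/200000000 = 0.0085 s; RTT = 0.017 s.
Cycle = t_tx + RTT = 0.0170589 s.
Throughput = L / cycle = 11200 / 0.0170589 = 656.5 kbps.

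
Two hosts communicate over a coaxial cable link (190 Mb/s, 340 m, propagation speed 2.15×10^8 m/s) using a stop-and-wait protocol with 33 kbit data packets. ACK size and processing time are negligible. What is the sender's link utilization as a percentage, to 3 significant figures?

98.2 %

t_tx = L/R = 33000/190000000 = 0.000173684 s.
t_prop = 340/215000000 = 1.5814e-06 s; RTT = 3.16279e-06 s.
Cycle = t_tx + RTT = 0.000176847 s.
Utilization = t_tx / cycle = 0.000173684/0.000176847 = 98.2 %.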